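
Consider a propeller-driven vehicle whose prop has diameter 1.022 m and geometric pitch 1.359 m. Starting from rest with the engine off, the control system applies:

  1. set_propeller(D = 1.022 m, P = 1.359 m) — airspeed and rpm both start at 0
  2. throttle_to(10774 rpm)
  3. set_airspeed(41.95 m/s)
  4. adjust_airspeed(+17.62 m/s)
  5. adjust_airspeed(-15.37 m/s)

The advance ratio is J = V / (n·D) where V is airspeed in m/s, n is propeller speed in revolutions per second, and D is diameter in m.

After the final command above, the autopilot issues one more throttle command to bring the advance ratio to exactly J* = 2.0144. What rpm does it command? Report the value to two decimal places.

set_propeller: D = 1.022 m, P = 1.359 m (p = P/D = 1.329746); state ← (V=0, rpm=0)
throttle_to(10774): rpm ← 10774
set_airspeed(41.95): V ← 41.95 m/s
adjust_airspeed(+17.62): V ← 41.95 +17.62 = 59.57 m/s
adjust_airspeed(-15.37): V ← 59.57 -15.37 = 44.2 m/s
final state: V = 44.2 m/s, rpm = 10774 → n = rpm/60 = 179.566667 rev/s
target J* = 2.0144; solve J* = V/(n·D) for n: n = V/(J*·D) = 44.2/(2.0144 × 1.022) = 21.469684 rev/s
rpm = 60·n = 1288.181065

rpm = 1288.18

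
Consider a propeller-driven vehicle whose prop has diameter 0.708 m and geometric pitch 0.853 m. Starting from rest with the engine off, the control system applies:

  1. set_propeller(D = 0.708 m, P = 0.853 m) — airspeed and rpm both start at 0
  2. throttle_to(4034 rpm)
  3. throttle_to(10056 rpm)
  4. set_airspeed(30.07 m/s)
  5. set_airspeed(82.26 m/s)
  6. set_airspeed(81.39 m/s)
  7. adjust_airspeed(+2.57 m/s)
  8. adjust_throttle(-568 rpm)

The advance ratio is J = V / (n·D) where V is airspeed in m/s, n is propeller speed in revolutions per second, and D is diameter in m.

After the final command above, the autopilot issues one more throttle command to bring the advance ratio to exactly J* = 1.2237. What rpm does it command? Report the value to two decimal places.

rpm = 5814.54

set_propeller: D = 0.708 m, P = 0.853 m (p = P/D = 1.204802); state ← (V=0, rpm=0)
throttle_to(4034): rpm ← 4034
throttle_to(10056): rpm ← 10056
set_airspeed(30.07): V ← 30.07 m/s
set_airspeed(82.26): V ← 82.26 m/s
set_airspeed(81.39): V ← 81.39 m/s
adjust_airspeed(+2.57): V ← 81.39 +2.57 = 83.96 m/s
adjust_throttle(-568): rpm ← 10056 -568 = 9488
final state: V = 83.96 m/s, rpm = 9488 → n = rpm/60 = 158.133333 rev/s
target J* = 1.2237; solve J* = V/(n·D) for n: n = V/(J*·D) = 83.96/(1.2237 × 0.708) = 96.909022 rev/s
rpm = 60·n = 5814.541340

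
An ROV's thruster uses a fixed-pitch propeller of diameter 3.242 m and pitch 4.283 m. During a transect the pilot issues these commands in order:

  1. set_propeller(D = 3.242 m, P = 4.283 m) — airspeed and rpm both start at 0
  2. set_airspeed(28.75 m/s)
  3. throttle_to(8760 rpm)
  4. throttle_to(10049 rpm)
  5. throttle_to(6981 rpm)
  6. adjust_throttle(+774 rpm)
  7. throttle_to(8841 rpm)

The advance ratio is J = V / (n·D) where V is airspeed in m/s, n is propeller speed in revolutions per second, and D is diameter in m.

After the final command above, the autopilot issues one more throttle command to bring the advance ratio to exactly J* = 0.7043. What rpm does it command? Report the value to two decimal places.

set_propeller: D = 3.242 m, P = 4.283 m (p = P/D = 1.321098); state ← (V=0, rpm=0)
set_airspeed(28.75): V ← 28.75 m/s
throttle_to(8760): rpm ← 8760
throttle_to(10049): rpm ← 10049
throttle_to(6981): rpm ← 6981
adjust_throttle(+774): rpm ← 6981 +774 = 7755
throttle_to(8841): rpm ← 8841
final state: V = 28.75 m/s, rpm = 8841 → n = rpm/60 = 147.350000 rev/s
target J* = 0.7043; solve J* = V/(n·D) for n: n = V/(J*·D) = 28.75/(0.7043 × 3.242) = 12.591201 rev/s
rpm = 60·n = 755.472048

rpm = 755.47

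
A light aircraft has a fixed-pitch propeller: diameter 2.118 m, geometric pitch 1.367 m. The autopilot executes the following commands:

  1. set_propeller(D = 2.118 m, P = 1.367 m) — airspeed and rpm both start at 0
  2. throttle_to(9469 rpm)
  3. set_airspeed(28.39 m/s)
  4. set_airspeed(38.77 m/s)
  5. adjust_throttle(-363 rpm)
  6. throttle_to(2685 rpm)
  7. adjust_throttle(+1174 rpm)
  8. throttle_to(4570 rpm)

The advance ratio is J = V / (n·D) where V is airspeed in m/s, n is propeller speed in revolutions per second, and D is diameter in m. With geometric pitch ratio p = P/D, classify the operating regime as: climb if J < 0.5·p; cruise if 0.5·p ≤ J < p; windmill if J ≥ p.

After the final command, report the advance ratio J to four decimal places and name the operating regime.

set_propeller: D = 2.118 m, P = 1.367 m (p = P/D = 0.645420); state ← (V=0, rpm=0)
throttle_to(9469): rpm ← 9469
set_airspeed(28.39): V ← 28.39 m/s
set_airspeed(38.77): V ← 38.77 m/s
adjust_throttle(-363): rpm ← 9469 -363 = 9106
throttle_to(2685): rpm ← 2685
adjust_throttle(+1174): rpm ← 2685 +1174 = 3859
throttle_to(4570): rpm ← 4570
final state: V = 38.77 m/s, rpm = 4570 → n = rpm/60 = 76.166667 rev/s
J = V / (n·D) = 38.77 / (76.166667 × 2.118) = 0.240328
regime bands: climb J<0.3227 | cruise [0.3227, 0.6454) | windmill J≥0.6454
J = 0.2403 → climb

J = 0.2403, regime = climb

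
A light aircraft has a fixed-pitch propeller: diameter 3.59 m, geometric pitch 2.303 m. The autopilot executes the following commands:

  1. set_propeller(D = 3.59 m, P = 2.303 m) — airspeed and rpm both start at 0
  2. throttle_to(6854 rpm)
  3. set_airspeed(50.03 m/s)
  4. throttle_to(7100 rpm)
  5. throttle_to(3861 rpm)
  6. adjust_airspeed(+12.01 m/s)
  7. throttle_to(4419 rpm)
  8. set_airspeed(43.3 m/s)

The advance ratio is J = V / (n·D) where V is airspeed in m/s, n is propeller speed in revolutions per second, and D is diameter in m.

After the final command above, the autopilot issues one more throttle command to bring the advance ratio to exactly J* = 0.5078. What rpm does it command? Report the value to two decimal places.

rpm = 1425.12

set_propeller: D = 3.59 m, P = 2.303 m (p = P/D = 0.641504); state ← (V=0, rpm=0)
throttle_to(6854): rpm ← 6854
set_airspeed(50.03): V ← 50.03 m/s
throttle_to(7100): rpm ← 7100
throttle_to(3861): rpm ← 3861
adjust_airspeed(+12.01): V ← 50.03 +12.01 = 62.04 m/s
throttle_to(4419): rpm ← 4419
set_airspeed(43.3): V ← 43.3 m/s
final state: V = 43.3 m/s, rpm = 4419 → n = rpm/60 = 73.650000 rev/s
target J* = 0.5078; solve J* = V/(n·D) for n: n = V/(J*·D) = 43.3/(0.5078 × 3.59) = 23.752031 rev/s
rpm = 60·n = 1425.121859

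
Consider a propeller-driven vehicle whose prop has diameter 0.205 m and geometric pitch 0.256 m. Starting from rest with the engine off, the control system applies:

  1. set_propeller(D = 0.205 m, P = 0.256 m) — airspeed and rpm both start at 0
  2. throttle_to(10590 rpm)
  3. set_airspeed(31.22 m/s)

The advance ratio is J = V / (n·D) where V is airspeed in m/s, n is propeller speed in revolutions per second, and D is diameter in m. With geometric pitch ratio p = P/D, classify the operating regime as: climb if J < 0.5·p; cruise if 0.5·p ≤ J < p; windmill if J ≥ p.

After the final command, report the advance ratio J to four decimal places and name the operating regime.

J = 0.8628, regime = cruise

set_propeller: D = 0.205 m, P = 0.256 m (p = P/D = 1.248780); state ← (V=0, rpm=0)
throttle_to(10590): rpm ← 10590
set_airspeed(31.22): V ← 31.22 m/s
final state: V = 31.22 m/s, rpm = 10590 → n = rpm/60 = 176.500000 rev/s
J = V / (n·D) = 31.22 / (176.500000 × 0.205) = 0.862848
regime bands: climb J<0.6244 | cruise [0.6244, 1.2488) | windmill J≥1.2488
J = 0.8628 → cruise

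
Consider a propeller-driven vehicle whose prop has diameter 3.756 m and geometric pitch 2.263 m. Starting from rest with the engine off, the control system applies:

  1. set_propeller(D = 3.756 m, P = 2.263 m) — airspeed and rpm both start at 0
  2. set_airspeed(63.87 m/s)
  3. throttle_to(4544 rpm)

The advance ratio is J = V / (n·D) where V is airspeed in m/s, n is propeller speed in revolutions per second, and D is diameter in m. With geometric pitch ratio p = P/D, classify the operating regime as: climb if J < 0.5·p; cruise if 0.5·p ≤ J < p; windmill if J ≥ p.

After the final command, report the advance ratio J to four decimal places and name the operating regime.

set_propeller: D = 3.756 m, P = 2.263 m (p = P/D = 0.602503); state ← (V=0, rpm=0)
set_airspeed(63.87): V ← 63.87 m/s
throttle_to(4544): rpm ← 4544
final state: V = 63.87 m/s, rpm = 4544 → n = rpm/60 = 75.733333 rev/s
J = V / (n·D) = 63.87 / (75.733333 × 3.756) = 0.224535
regime bands: climb J<0.3013 | cruise [0.3013, 0.6025) | windmill J≥0.6025
J = 0.2245 → climb

J = 0.2245, regime = climb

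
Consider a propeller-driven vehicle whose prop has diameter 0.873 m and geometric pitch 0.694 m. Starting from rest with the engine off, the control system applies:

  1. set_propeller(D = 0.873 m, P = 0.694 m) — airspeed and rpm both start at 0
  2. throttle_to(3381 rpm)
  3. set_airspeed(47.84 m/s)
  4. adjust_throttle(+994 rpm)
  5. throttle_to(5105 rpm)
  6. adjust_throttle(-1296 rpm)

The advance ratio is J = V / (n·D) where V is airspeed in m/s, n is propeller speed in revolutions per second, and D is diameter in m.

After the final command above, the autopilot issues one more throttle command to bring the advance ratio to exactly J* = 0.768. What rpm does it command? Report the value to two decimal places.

rpm = 4281.21

set_propeller: D = 0.873 m, P = 0.694 m (p = P/D = 0.794960); state ← (V=0, rpm=0)
throttle_to(3381): rpm ← 3381
set_airspeed(47.84): V ← 47.84 m/s
adjust_throttle(+994): rpm ← 3381 +994 = 4375
throttle_to(5105): rpm ← 5105
adjust_throttle(-1296): rpm ← 5105 -1296 = 3809
final state: V = 47.84 m/s, rpm = 3809 → n = rpm/60 = 63.483333 rev/s
target J* = 0.768; solve J* = V/(n·D) for n: n = V/(J*·D) = 47.84/(0.768 × 0.873) = 71.353570 rev/s
rpm = 60·n = 4281.214204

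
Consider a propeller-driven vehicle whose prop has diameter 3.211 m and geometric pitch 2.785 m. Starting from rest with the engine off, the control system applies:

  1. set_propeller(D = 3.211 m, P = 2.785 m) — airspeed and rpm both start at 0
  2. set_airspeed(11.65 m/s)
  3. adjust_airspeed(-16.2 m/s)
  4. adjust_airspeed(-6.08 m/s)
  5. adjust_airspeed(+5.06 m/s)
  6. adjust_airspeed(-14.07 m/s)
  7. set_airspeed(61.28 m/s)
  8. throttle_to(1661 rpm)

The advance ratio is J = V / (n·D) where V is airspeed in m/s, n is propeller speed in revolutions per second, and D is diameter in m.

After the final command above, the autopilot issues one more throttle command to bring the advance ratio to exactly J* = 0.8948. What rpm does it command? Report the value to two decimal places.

set_propeller: D = 3.211 m, P = 2.785 m (p = P/D = 0.867331); state ← (V=0, rpm=0)
set_airspeed(11.65): V ← 11.65 m/s
adjust_airspeed(-16.2): V ← 11.65 -16.2 = -4.55 m/s
adjust_airspeed(-6.08): V ← -4.55 -6.08 = -10.63 m/s
adjust_airspeed(+5.06): V ← -10.63 +5.06 = -5.57 m/s
adjust_airspeed(-14.07): V ← -5.57 -14.07 = -19.64 m/s
set_airspeed(61.28): V ← 61.28 m/s
throttle_to(1661): rpm ← 1661
final state: V = 61.28 m/s, rpm = 1661 → n = rpm/60 = 27.683333 rev/s
target J* = 0.8948; solve J* = V/(n·D) for n: n = V/(J*·D) = 61.28/(0.8948 × 3.211) = 21.328115 rev/s
rpm = 60·n = 1279.686905

rpm = 1279.69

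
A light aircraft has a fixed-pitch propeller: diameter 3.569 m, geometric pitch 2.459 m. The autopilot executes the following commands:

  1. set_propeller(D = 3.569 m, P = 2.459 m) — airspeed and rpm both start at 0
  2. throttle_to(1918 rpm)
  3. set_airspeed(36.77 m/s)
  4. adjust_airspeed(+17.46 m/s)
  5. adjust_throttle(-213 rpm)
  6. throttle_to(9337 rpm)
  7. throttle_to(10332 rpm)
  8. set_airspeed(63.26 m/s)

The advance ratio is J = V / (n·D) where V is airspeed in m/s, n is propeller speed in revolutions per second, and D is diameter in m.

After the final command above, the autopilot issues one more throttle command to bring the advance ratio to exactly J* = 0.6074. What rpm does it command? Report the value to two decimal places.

set_propeller: D = 3.569 m, P = 2.459 m (p = P/D = 0.688989); state ← (V=0, rpm=0)
throttle_to(1918): rpm ← 1918
set_airspeed(36.77): V ← 36.77 m/s
adjust_airspeed(+17.46): V ← 36.77 +17.46 = 54.23 m/s
adjust_throttle(-213): rpm ← 1918 -213 = 1705
throttle_to(9337): rpm ← 9337
throttle_to(10332): rpm ← 10332
set_airspeed(63.26): V ← 63.26 m/s
final state: V = 63.26 m/s, rpm = 10332 → n = rpm/60 = 172.200000 rev/s
target J* = 0.6074; solve J* = V/(n·D) for n: n = V/(J*·D) = 63.26/(0.6074 × 3.569) = 29.181516 rev/s
rpm = 60·n = 1750.890968

rpm = 1750.89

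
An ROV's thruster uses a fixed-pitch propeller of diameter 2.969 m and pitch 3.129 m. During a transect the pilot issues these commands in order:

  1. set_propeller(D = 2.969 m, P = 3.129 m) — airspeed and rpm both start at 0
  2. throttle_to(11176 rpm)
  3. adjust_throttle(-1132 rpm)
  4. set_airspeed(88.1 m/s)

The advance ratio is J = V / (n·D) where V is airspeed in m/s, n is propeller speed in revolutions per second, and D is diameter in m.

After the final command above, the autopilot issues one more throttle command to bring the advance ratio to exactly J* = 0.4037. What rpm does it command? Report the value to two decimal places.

rpm = 4410.20

set_propeller: D = 2.969 m, P = 3.129 m (p = P/D = 1.053890); state ← (V=0, rpm=0)
throttle_to(11176): rpm ← 11176
adjust_throttle(-1132): rpm ← 11176 -1132 = 10044
set_airspeed(88.1): V ← 88.1 m/s
final state: V = 88.1 m/s, rpm = 10044 → n = rpm/60 = 167.400000 rev/s
target J* = 0.4037; solve J* = V/(n·D) for n: n = V/(J*·D) = 88.1/(0.4037 × 2.969) = 73.503321 rev/s
rpm = 60·n = 4410.199257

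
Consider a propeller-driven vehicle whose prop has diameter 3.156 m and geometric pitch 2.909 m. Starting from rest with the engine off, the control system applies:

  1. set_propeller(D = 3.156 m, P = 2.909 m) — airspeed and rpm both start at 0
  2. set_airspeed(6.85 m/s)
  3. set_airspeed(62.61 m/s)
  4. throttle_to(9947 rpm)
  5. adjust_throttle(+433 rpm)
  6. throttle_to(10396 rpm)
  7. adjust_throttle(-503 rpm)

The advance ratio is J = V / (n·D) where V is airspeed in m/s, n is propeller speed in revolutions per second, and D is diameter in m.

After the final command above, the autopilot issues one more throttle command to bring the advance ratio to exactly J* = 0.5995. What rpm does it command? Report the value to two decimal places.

set_propeller: D = 3.156 m, P = 2.909 m (p = P/D = 0.921736); state ← (V=0, rpm=0)
set_airspeed(6.85): V ← 6.85 m/s
set_airspeed(62.61): V ← 62.61 m/s
throttle_to(9947): rpm ← 9947
adjust_throttle(+433): rpm ← 9947 +433 = 10380
throttle_to(10396): rpm ← 10396
adjust_throttle(-503): rpm ← 10396 -503 = 9893
final state: V = 62.61 m/s, rpm = 9893 → n = rpm/60 = 164.883333 rev/s
target J* = 0.5995; solve J* = V/(n·D) for n: n = V/(J*·D) = 62.61/(0.5995 × 3.156) = 33.091581 rev/s
rpm = 60·n = 1985.494883

rpm = 1985.49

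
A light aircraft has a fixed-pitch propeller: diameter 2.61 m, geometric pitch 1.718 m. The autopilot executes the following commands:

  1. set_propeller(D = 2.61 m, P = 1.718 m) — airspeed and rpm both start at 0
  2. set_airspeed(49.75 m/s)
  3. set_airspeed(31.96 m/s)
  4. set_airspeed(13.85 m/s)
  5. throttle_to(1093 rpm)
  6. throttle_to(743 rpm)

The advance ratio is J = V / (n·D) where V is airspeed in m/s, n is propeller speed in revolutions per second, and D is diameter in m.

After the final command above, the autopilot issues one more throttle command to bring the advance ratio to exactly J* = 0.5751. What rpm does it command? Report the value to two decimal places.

set_propeller: D = 2.61 m, P = 1.718 m (p = P/D = 0.658238); state ← (V=0, rpm=0)
set_airspeed(49.75): V ← 49.75 m/s
set_airspeed(31.96): V ← 31.96 m/s
set_airspeed(13.85): V ← 13.85 m/s
throttle_to(1093): rpm ← 1093
throttle_to(743): rpm ← 743
final state: V = 13.85 m/s, rpm = 743 → n = rpm/60 = 12.383333 rev/s
target J* = 0.5751; solve J* = V/(n·D) for n: n = V/(J*·D) = 13.85/(0.5751 × 2.61) = 9.227114 rev/s
rpm = 60·n = 553.626855

rpm = 553.63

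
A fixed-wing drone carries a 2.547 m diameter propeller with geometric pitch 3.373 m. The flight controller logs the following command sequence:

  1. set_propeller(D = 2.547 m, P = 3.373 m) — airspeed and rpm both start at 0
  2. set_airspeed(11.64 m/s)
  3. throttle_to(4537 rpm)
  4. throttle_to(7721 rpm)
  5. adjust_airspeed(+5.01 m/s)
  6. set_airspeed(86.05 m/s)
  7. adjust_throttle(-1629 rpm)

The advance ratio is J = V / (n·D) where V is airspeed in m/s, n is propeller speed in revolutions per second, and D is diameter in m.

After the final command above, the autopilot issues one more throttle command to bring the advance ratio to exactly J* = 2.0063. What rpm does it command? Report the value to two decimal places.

rpm = 1010.36

set_propeller: D = 2.547 m, P = 3.373 m (p = P/D = 1.324303); state ← (V=0, rpm=0)
set_airspeed(11.64): V ← 11.64 m/s
throttle_to(4537): rpm ← 4537
throttle_to(7721): rpm ← 7721
adjust_airspeed(+5.01): V ← 11.64 +5.01 = 16.65 m/s
set_airspeed(86.05): V ← 86.05 m/s
adjust_throttle(-1629): rpm ← 7721 -1629 = 6092
final state: V = 86.05 m/s, rpm = 6092 → n = rpm/60 = 101.533333 rev/s
target J* = 2.0063; solve J* = V/(n·D) for n: n = V/(J*·D) = 86.05/(2.0063 × 2.547) = 16.839378 rev/s
rpm = 60·n = 1010.362705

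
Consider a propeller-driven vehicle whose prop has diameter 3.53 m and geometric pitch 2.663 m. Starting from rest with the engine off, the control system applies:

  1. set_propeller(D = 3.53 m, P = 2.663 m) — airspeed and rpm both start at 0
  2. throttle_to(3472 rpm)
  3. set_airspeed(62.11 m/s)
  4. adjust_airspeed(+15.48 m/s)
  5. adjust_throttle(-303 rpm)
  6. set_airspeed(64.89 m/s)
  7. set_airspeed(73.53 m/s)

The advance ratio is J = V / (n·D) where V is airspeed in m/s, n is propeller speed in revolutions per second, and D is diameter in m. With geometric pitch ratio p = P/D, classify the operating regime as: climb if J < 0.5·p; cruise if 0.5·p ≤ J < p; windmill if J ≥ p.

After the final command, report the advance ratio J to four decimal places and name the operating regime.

J = 0.3944, regime = cruise

set_propeller: D = 3.53 m, P = 2.663 m (p = P/D = 0.754391); state ← (V=0, rpm=0)
throttle_to(3472): rpm ← 3472
set_airspeed(62.11): V ← 62.11 m/s
adjust_airspeed(+15.48): V ← 62.11 +15.48 = 77.59 m/s
adjust_throttle(-303): rpm ← 3472 -303 = 3169
set_airspeed(64.89): V ← 64.89 m/s
set_airspeed(73.53): V ← 73.53 m/s
final state: V = 73.53 m/s, rpm = 3169 → n = rpm/60 = 52.816667 rev/s
J = V / (n·D) = 73.53 / (52.816667 × 3.53) = 0.394384
regime bands: climb J<0.3772 | cruise [0.3772, 0.7544) | windmill J≥0.7544
J = 0.3944 → cruise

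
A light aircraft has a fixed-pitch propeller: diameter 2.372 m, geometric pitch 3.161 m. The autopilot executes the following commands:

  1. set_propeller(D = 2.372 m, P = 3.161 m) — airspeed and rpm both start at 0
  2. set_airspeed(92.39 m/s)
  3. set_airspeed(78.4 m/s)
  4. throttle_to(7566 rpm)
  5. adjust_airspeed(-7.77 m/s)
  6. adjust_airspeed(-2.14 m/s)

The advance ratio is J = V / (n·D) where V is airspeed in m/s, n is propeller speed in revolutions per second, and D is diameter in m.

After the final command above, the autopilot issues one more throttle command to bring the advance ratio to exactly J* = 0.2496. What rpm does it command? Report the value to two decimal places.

rpm = 6940.95

set_propeller: D = 2.372 m, P = 3.161 m (p = P/D = 1.332631); state ← (V=0, rpm=0)
set_airspeed(92.39): V ← 92.39 m/s
set_airspeed(78.4): V ← 78.4 m/s
throttle_to(7566): rpm ← 7566
adjust_airspeed(-7.77): V ← 78.4 -7.77 = 70.63 m/s
adjust_airspeed(-2.14): V ← 70.63 -2.14 = 68.49 m/s
final state: V = 68.49 m/s, rpm = 7566 → n = rpm/60 = 126.100000 rev/s
target J* = 0.2496; solve J* = V/(n·D) for n: n = V/(J*·D) = 68.49/(0.2496 × 2.372) = 115.682563 rev/s
rpm = 60·n = 6940.953755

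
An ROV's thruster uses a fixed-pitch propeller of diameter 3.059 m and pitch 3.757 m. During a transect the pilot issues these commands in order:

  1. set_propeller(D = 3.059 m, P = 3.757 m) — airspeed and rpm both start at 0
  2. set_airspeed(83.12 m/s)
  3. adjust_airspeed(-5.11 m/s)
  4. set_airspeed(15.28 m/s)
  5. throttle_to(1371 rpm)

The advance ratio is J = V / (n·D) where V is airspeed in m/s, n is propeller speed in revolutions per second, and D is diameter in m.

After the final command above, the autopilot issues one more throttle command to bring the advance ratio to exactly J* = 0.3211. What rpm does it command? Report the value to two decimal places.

rpm = 933.37

set_propeller: D = 3.059 m, P = 3.757 m (p = P/D = 1.228179); state ← (V=0, rpm=0)
set_airspeed(83.12): V ← 83.12 m/s
adjust_airspeed(-5.11): V ← 83.12 -5.11 = 78.01 m/s
set_airspeed(15.28): V ← 15.28 m/s
throttle_to(1371): rpm ← 1371
final state: V = 15.28 m/s, rpm = 1371 → n = rpm/60 = 22.850000 rev/s
target J* = 0.3211; solve J* = V/(n·D) for n: n = V/(J*·D) = 15.28/(0.3211 × 3.059) = 15.556202 rev/s
rpm = 60·n = 933.372115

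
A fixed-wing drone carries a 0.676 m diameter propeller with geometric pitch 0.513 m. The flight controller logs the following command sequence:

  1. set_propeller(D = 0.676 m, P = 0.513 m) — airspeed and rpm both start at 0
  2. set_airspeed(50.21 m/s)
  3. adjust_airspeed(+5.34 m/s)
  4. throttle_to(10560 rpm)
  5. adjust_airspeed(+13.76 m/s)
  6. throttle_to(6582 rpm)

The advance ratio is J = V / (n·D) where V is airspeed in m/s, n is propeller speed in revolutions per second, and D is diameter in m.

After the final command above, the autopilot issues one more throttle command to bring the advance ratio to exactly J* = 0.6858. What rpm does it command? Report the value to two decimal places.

set_propeller: D = 0.676 m, P = 0.513 m (p = P/D = 0.758876); state ← (V=0, rpm=0)
set_airspeed(50.21): V ← 50.21 m/s
adjust_airspeed(+5.34): V ← 50.21 +5.34 = 55.55 m/s
throttle_to(10560): rpm ← 10560
adjust_airspeed(+13.76): V ← 55.55 +13.76 = 69.31 m/s
throttle_to(6582): rpm ← 6582
final state: V = 69.31 m/s, rpm = 6582 → n = rpm/60 = 109.700000 rev/s
target J* = 0.6858; solve J* = V/(n·D) for n: n = V/(J*·D) = 69.31/(0.6858 × 0.676) = 149.503625 rev/s
rpm = 60·n = 8970.217480

rpm = 8970.22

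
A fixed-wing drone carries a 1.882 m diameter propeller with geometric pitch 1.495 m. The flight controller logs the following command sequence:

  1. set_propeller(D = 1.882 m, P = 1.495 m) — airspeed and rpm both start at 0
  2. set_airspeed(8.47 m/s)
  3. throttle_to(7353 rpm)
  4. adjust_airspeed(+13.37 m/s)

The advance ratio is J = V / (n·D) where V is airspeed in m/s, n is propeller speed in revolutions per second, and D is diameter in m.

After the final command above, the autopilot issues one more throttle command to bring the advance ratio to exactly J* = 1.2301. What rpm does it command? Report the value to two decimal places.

set_propeller: D = 1.882 m, P = 1.495 m (p = P/D = 0.794368); state ← (V=0, rpm=0)
set_airspeed(8.47): V ← 8.47 m/s
throttle_to(7353): rpm ← 7353
adjust_airspeed(+13.37): V ← 8.47 +13.37 = 21.84 m/s
final state: V = 21.84 m/s, rpm = 7353 → n = rpm/60 = 122.550000 rev/s
target J* = 1.2301; solve J* = V/(n·D) for n: n = V/(J*·D) = 21.84/(1.2301 × 1.882) = 9.433929 rev/s
rpm = 60·n = 566.035731

rpm = 566.04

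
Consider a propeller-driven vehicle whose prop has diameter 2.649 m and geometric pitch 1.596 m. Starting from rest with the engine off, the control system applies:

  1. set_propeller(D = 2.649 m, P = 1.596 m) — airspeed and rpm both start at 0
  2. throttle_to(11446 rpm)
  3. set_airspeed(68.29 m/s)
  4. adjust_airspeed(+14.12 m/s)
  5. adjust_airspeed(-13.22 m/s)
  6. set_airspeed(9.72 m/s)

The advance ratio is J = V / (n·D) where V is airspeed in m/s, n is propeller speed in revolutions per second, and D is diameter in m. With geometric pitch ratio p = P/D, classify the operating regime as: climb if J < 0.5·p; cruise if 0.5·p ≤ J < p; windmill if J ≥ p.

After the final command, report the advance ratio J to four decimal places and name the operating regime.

J = 0.0192, regime = climb

set_propeller: D = 2.649 m, P = 1.596 m (p = P/D = 0.602492); state ← (V=0, rpm=0)
throttle_to(11446): rpm ← 11446
set_airspeed(68.29): V ← 68.29 m/s
adjust_airspeed(+14.12): V ← 68.29 +14.12 = 82.41 m/s
adjust_airspeed(-13.22): V ← 82.41 -13.22 = 69.19 m/s
set_airspeed(9.72): V ← 9.72 m/s
final state: V = 9.72 m/s, rpm = 11446 → n = rpm/60 = 190.766667 rev/s
J = V / (n·D) = 9.72 / (190.766667 × 2.649) = 0.019235
regime bands: climb J<0.3012 | cruise [0.3012, 0.6025) | windmill J≥0.6025
J = 0.0192 → climb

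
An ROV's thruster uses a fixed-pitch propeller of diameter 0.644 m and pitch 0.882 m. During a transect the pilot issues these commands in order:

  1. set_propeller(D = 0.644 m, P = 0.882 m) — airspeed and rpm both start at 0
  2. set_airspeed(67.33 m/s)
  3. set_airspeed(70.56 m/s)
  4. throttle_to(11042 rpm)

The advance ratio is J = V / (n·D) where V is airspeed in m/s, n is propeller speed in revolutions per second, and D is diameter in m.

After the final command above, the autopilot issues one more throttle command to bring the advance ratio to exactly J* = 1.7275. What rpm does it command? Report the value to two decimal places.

rpm = 3805.45

set_propeller: D = 0.644 m, P = 0.882 m (p = P/D = 1.369565); state ← (V=0, rpm=0)
set_airspeed(67.33): V ← 67.33 m/s
set_airspeed(70.56): V ← 70.56 m/s
throttle_to(11042): rpm ← 11042
final state: V = 70.56 m/s, rpm = 11042 → n = rpm/60 = 184.033333 rev/s
target J* = 1.7275; solve J* = V/(n·D) for n: n = V/(J*·D) = 70.56/(1.7275 × 0.644) = 63.424149 rev/s
rpm = 60·n = 3805.448940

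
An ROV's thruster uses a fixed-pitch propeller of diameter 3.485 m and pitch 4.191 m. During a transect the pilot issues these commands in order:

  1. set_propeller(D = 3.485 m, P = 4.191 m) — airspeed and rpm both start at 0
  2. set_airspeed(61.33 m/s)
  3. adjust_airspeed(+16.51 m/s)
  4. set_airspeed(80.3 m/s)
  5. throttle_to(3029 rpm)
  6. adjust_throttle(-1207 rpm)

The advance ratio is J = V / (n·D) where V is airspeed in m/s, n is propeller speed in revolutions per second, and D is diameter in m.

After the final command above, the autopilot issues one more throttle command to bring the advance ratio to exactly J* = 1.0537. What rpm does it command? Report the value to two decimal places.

rpm = 1312.04

set_propeller: D = 3.485 m, P = 4.191 m (p = P/D = 1.202582); state ← (V=0, rpm=0)
set_airspeed(61.33): V ← 61.33 m/s
adjust_airspeed(+16.51): V ← 61.33 +16.51 = 77.84 m/s
set_airspeed(80.3): V ← 80.3 m/s
throttle_to(3029): rpm ← 3029
adjust_throttle(-1207): rpm ← 3029 -1207 = 1822
final state: V = 80.3 m/s, rpm = 1822 → n = rpm/60 = 30.366667 rev/s
target J* = 1.0537; solve J* = V/(n·D) for n: n = V/(J*·D) = 80.3/(1.0537 × 3.485) = 21.867331 rev/s
rpm = 60·n = 1312.039872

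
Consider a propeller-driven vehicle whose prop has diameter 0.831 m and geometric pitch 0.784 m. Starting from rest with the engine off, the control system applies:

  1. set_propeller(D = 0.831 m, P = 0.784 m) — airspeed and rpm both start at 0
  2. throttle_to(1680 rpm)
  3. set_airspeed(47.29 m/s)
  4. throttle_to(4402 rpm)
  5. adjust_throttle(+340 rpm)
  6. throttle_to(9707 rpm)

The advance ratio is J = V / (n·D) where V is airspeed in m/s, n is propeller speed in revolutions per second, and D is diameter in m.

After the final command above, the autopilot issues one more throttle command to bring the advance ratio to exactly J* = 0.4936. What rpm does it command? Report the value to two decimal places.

rpm = 6917.42

set_propeller: D = 0.831 m, P = 0.784 m (p = P/D = 0.943442); state ← (V=0, rpm=0)
throttle_to(1680): rpm ← 1680
set_airspeed(47.29): V ← 47.29 m/s
throttle_to(4402): rpm ← 4402
adjust_throttle(+340): rpm ← 4402 +340 = 4742
throttle_to(9707): rpm ← 9707
final state: V = 47.29 m/s, rpm = 9707 → n = rpm/60 = 161.783333 rev/s
target J* = 0.4936; solve J* = V/(n·D) for n: n = V/(J*·D) = 47.29/(0.4936 × 0.831) = 115.290398 rev/s
rpm = 60·n = 6917.423892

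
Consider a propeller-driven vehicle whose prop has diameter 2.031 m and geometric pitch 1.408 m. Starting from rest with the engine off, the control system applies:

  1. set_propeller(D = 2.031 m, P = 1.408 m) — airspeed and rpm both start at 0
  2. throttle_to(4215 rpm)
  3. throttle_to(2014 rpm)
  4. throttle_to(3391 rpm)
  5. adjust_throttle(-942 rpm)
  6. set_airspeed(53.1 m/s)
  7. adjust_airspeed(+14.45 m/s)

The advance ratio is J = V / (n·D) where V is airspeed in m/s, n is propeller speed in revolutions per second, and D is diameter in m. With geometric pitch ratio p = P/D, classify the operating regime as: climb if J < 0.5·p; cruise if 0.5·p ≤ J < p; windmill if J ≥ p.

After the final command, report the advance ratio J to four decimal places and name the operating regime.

set_propeller: D = 2.031 m, P = 1.408 m (p = P/D = 0.693255); state ← (V=0, rpm=0)
throttle_to(4215): rpm ← 4215
throttle_to(2014): rpm ← 2014
throttle_to(3391): rpm ← 3391
adjust_throttle(-942): rpm ← 3391 -942 = 2449
set_airspeed(53.1): V ← 53.1 m/s
adjust_airspeed(+14.45): V ← 53.1 +14.45 = 67.55 m/s
final state: V = 67.55 m/s, rpm = 2449 → n = rpm/60 = 40.816667 rev/s
J = V / (n·D) = 67.55 / (40.816667 × 2.031) = 0.814850
regime bands: climb J<0.3466 | cruise [0.3466, 0.6933) | windmill J≥0.6933
J = 0.8149 → windmill

J = 0.8149, regime = windmill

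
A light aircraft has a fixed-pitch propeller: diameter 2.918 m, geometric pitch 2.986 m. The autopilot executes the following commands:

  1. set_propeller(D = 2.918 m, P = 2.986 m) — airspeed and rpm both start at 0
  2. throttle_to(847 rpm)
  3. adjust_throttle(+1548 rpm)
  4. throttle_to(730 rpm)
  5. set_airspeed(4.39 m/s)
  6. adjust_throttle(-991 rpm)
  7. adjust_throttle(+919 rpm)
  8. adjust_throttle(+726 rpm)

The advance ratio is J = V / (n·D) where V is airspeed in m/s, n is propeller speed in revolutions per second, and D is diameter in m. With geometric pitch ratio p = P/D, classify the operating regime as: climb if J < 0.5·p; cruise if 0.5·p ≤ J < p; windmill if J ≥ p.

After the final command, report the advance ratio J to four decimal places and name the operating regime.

set_propeller: D = 2.918 m, P = 2.986 m (p = P/D = 1.023304); state ← (V=0, rpm=0)
throttle_to(847): rpm ← 847
adjust_throttle(+1548): rpm ← 847 +1548 = 2395
throttle_to(730): rpm ← 730
set_airspeed(4.39): V ← 4.39 m/s
adjust_throttle(-991): rpm ← 730 -991 = -261
adjust_throttle(+919): rpm ← -261 +919 = 658
adjust_throttle(+726): rpm ← 658 +726 = 1384
final state: V = 4.39 m/s, rpm = 1384 → n = rpm/60 = 23.066667 rev/s
J = V / (n·D) = 4.39 / (23.066667 × 2.918) = 0.065222
regime bands: climb J<0.5117 | cruise [0.5117, 1.0233) | windmill J≥1.0233
J = 0.0652 → climb

J = 0.0652, regime = climb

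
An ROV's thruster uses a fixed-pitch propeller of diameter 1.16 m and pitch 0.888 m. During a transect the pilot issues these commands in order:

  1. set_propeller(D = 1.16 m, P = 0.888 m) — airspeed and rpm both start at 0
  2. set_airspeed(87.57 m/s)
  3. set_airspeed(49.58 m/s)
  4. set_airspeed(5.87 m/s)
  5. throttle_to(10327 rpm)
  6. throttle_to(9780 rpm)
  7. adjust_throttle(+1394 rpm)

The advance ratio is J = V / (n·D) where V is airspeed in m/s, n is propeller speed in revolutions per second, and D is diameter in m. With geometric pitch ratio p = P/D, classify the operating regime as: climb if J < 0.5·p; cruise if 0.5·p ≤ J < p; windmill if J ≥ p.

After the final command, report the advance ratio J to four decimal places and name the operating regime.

set_propeller: D = 1.16 m, P = 0.888 m (p = P/D = 0.765517); state ← (V=0, rpm=0)
set_airspeed(87.57): V ← 87.57 m/s
set_airspeed(49.58): V ← 49.58 m/s
set_airspeed(5.87): V ← 5.87 m/s
throttle_to(10327): rpm ← 10327
throttle_to(9780): rpm ← 9780
adjust_throttle(+1394): rpm ← 9780 +1394 = 11174
final state: V = 5.87 m/s, rpm = 11174 → n = rpm/60 = 186.233333 rev/s
J = V / (n·D) = 5.87 / (186.233333 × 1.16) = 0.027172
regime bands: climb J<0.3828 | cruise [0.3828, 0.7655) | windmill J≥0.7655
J = 0.0272 → climb

J = 0.0272, regime = climb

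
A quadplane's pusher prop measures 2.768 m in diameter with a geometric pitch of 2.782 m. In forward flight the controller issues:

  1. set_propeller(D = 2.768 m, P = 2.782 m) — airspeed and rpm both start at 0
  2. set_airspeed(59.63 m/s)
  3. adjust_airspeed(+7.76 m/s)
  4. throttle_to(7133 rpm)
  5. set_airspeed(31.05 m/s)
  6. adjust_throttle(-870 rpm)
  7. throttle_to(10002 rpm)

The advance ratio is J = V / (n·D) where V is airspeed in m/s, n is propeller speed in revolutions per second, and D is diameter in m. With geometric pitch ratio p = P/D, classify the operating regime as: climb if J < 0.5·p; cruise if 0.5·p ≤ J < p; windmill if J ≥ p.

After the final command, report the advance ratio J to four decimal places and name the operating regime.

set_propeller: D = 2.768 m, P = 2.782 m (p = P/D = 1.005058); state ← (V=0, rpm=0)
set_airspeed(59.63): V ← 59.63 m/s
adjust_airspeed(+7.76): V ← 59.63 +7.76 = 67.39 m/s
throttle_to(7133): rpm ← 7133
set_airspeed(31.05): V ← 31.05 m/s
adjust_throttle(-870): rpm ← 7133 -870 = 6263
throttle_to(10002): rpm ← 10002
final state: V = 31.05 m/s, rpm = 10002 → n = rpm/60 = 166.700000 rev/s
J = V / (n·D) = 31.05 / (166.700000 × 2.768) = 0.067291
regime bands: climb J<0.5025 | cruise [0.5025, 1.0051) | windmill J≥1.0051
J = 0.0673 → climb

J = 0.0673, regime = climb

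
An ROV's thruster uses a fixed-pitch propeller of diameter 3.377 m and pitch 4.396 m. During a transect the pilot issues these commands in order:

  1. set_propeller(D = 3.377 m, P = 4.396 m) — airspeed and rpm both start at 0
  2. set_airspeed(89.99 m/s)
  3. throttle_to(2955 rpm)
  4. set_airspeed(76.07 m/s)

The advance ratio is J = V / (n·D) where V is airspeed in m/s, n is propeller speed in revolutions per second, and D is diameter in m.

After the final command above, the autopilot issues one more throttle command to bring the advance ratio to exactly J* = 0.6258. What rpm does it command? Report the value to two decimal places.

rpm = 2159.72

set_propeller: D = 3.377 m, P = 4.396 m (p = P/D = 1.301747); state ← (V=0, rpm=0)
set_airspeed(89.99): V ← 89.99 m/s
throttle_to(2955): rpm ← 2955
set_airspeed(76.07): V ← 76.07 m/s
final state: V = 76.07 m/s, rpm = 2955 → n = rpm/60 = 49.250000 rev/s
target J* = 0.6258; solve J* = V/(n·D) for n: n = V/(J*·D) = 76.07/(0.6258 × 3.377) = 35.995383 rev/s
rpm = 60·n = 2159.722969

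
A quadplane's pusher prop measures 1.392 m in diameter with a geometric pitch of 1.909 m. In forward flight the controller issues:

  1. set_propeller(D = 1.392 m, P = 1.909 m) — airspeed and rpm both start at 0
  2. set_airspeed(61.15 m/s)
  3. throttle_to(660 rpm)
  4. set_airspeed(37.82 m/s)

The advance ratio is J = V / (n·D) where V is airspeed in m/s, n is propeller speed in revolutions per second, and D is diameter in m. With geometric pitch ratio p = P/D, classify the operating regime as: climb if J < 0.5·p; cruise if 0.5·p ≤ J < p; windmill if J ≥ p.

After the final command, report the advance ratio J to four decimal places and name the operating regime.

set_propeller: D = 1.392 m, P = 1.909 m (p = P/D = 1.371408); state ← (V=0, rpm=0)
set_airspeed(61.15): V ← 61.15 m/s
throttle_to(660): rpm ← 660
set_airspeed(37.82): V ← 37.82 m/s
final state: V = 37.82 m/s, rpm = 660 → n = rpm/60 = 11.000000 rev/s
J = V / (n·D) = 37.82 / (11.000000 × 1.392) = 2.469958
regime bands: climb J<0.6857 | cruise [0.6857, 1.3714) | windmill J≥1.3714
J = 2.4700 → windmill

J = 2.4700, regime = windmill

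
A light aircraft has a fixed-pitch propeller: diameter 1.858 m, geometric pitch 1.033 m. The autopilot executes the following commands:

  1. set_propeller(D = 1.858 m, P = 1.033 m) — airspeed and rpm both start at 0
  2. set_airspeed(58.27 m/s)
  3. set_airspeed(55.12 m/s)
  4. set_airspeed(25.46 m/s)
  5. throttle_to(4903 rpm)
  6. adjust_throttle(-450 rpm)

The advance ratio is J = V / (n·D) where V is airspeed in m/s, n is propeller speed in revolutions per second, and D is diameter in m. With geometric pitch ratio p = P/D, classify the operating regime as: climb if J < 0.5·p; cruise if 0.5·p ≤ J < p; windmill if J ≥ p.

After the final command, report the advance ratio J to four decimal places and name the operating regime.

J = 0.1846, regime = climb

set_propeller: D = 1.858 m, P = 1.033 m (p = P/D = 0.555974); state ← (V=0, rpm=0)
set_airspeed(58.27): V ← 58.27 m/s
set_airspeed(55.12): V ← 55.12 m/s
set_airspeed(25.46): V ← 25.46 m/s
throttle_to(4903): rpm ← 4903
adjust_throttle(-450): rpm ← 4903 -450 = 4453
final state: V = 25.46 m/s, rpm = 4453 → n = rpm/60 = 74.216667 rev/s
J = V / (n·D) = 25.46 / (74.216667 × 1.858) = 0.184634
regime bands: climb J<0.2780 | cruise [0.2780, 0.5560) | windmill J≥0.5560
J = 0.1846 → climb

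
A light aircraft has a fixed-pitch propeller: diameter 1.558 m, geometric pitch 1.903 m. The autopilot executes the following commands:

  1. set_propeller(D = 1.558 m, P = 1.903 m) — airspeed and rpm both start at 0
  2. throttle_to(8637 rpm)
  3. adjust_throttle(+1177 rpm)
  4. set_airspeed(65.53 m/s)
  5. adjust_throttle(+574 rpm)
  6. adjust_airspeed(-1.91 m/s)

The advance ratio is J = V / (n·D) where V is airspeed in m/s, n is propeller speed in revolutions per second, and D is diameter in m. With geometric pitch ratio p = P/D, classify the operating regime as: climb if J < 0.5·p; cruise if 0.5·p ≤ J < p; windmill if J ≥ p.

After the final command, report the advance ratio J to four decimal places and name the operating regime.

set_propeller: D = 1.558 m, P = 1.903 m (p = P/D = 1.221438); state ← (V=0, rpm=0)
throttle_to(8637): rpm ← 8637
adjust_throttle(+1177): rpm ← 8637 +1177 = 9814
set_airspeed(65.53): V ← 65.53 m/s
adjust_throttle(+574): rpm ← 9814 +574 = 10388
adjust_airspeed(-1.91): V ← 65.53 -1.91 = 63.62 m/s
final state: V = 63.62 m/s, rpm = 10388 → n = rpm/60 = 173.133333 rev/s
J = V / (n·D) = 63.62 / (173.133333 × 1.558) = 0.235855
regime bands: climb J<0.6107 | cruise [0.6107, 1.2214) | windmill J≥1.2214
J = 0.2359 → climb

J = 0.2359, regime = climb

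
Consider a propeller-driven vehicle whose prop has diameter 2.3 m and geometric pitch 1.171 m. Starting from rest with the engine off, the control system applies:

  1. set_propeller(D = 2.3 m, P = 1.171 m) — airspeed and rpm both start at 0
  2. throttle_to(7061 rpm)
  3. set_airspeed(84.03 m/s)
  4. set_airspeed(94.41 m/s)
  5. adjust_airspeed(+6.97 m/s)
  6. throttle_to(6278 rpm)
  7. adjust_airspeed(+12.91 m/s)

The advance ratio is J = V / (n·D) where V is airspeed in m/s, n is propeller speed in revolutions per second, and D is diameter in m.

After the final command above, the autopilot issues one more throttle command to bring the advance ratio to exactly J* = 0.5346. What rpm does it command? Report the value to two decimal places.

set_propeller: D = 2.3 m, P = 1.171 m (p = P/D = 0.509130); state ← (V=0, rpm=0)
throttle_to(7061): rpm ← 7061
set_airspeed(84.03): V ← 84.03 m/s
set_airspeed(94.41): V ← 94.41 m/s
adjust_airspeed(+6.97): V ← 94.41 +6.97 = 101.38 m/s
throttle_to(6278): rpm ← 6278
adjust_airspeed(+12.91): V ← 101.38 +12.91 = 114.29 m/s
final state: V = 114.29 m/s, rpm = 6278 → n = rpm/60 = 104.633333 rev/s
target J* = 0.5346; solve J* = V/(n·D) for n: n = V/(J*·D) = 114.29/(0.5346 × 2.3) = 92.950438 rev/s
rpm = 60·n = 5577.026302

rpm = 5577.03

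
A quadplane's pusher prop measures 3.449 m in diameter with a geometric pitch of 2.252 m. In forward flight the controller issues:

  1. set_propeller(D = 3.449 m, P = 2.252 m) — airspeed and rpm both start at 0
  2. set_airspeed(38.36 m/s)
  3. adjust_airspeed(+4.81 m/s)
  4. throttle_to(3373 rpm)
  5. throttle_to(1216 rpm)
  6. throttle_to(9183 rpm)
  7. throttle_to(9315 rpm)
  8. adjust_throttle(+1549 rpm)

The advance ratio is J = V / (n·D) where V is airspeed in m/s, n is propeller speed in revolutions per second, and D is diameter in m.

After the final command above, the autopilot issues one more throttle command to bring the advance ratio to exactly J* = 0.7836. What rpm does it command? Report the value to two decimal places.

rpm = 958.40

set_propeller: D = 3.449 m, P = 2.252 m (p = P/D = 0.652943); state ← (V=0, rpm=0)
set_airspeed(38.36): V ← 38.36 m/s
adjust_airspeed(+4.81): V ← 38.36 +4.81 = 43.17 m/s
throttle_to(3373): rpm ← 3373
throttle_to(1216): rpm ← 1216
throttle_to(9183): rpm ← 9183
throttle_to(9315): rpm ← 9315
adjust_throttle(+1549): rpm ← 9315 +1549 = 10864
final state: V = 43.17 m/s, rpm = 10864 → n = rpm/60 = 181.066667 rev/s
target J* = 0.7836; solve J* = V/(n·D) for n: n = V/(J*·D) = 43.17/(0.7836 × 3.449) = 15.973292 rev/s
rpm = 60·n = 958.397511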